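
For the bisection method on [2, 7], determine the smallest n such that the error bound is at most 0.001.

We need (b-a)/2^n ≤ 0.001
(7 - 2)/2^n ≤ 0.001
5/2^n ≤ 0.001
2^n ≥ 5000
n ≥ log₂(5000) = 12.29
n ≥ 13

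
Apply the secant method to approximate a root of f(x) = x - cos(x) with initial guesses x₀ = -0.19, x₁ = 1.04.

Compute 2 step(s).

f(x) = x - cos(x)
x₀ = -0.19, x₁ = 1.04

Secant formula: x_{n+1} = x_n - f(x_n)(x_n - x_{n-1})/(f(x_n) - f(x_{n-1}))

Iteration 1:
  f(-0.190000) = -1.172004
  f(1.040000) = 0.533780
  x_2 = 1.040000 - 0.533780×(1.040000 - (-0.190000))/(0.533780 - (-1.172004))
       = 0.655104
Iteration 2:
  f(1.040000) = 0.533780
  f(0.655104) = -0.137880
  x_3 = 0.655104 - (-0.137880)×(0.655104 - 1.040000)/(-0.137880 - 0.533780)
       = 0.734117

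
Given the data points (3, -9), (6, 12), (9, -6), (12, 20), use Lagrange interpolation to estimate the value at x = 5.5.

Lagrange interpolation formula:
P(x) = Σ yᵢ × Lᵢ(x)
where Lᵢ(x) = Π_{j≠i} (x - xⱼ)/(xᵢ - xⱼ)

L_0(5.5) = (5.5 - 6)/(3 - 6) × (5.5 - 9)/(3 - 9) × (5.5 - 12)/(3 - 12) = 0.070216
L_1(5.5) = (5.5 - 3)/(6 - 3) × (5.5 - 9)/(6 - 9) × (5.5 - 12)/(6 - 12) = 1.053241
L_2(5.5) = (5.5 - 3)/(9 - 3) × (5.5 - 6)/(9 - 6) × (5.5 - 12)/(9 - 12) = -0.150463
L_3(5.5) = (5.5 - 3)/(12 - 3) × (5.5 - 6)/(12 - 6) × (5.5 - 9)/(12 - 9) = 0.027006

P(5.5) = (-9)×L_0(5.5) + 12×L_1(5.5) + (-6)×L_2(5.5) + 20×L_3(5.5)
P(5.5) = 13.449846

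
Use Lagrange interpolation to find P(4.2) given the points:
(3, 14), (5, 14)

Lagrange interpolation formula:
P(x) = Σ yᵢ × Lᵢ(x)
where Lᵢ(x) = Π_{j≠i} (x - xⱼ)/(xᵢ - xⱼ)

L_0(4.2) = (4.2 - 5)/(3 - 5) = 0.400000
L_1(4.2) = (4.2 - 3)/(5 - 3) = 0.600000

P(4.2) = 14×L_0(4.2) + 14×L_1(4.2)
P(4.2) = 14.000000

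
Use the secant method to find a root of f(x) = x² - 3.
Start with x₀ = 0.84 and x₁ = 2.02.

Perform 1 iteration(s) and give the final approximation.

f(x) = x² - 3
x₀ = 0.84, x₁ = 2.02

Secant formula: x_{n+1} = x_n - f(x_n)(x_n - x_{n-1})/(f(x_n) - f(x_{n-1}))

Iteration 1:
  f(0.840000) = -2.294400
  f(2.020000) = 1.080400
  x_2 = 2.020000 - 1.080400×(2.020000 - 0.840000)/(1.080400 - (-2.294400))
       = 1.642238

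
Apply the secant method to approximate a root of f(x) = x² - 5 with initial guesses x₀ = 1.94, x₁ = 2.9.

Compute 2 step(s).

f(x) = x² - 5
x₀ = 1.94, x₁ = 2.9

Secant formula: x_{n+1} = x_n - f(x_n)(x_n - x_{n-1})/(f(x_n) - f(x_{n-1}))

Iteration 1:
  f(1.940000) = -1.236400
  f(2.900000) = 3.410000
  x_2 = 2.900000 - 3.410000×(2.900000 - 1.940000)/(3.410000 - (-1.236400))
       = 2.195455
Iteration 2:
  f(2.900000) = 3.410000
  f(2.195455) = -0.179979
  x_3 = 2.195455 - (-0.179979)×(2.195455 - 2.900000)/(-0.179979 - 3.410000)
       = 2.230776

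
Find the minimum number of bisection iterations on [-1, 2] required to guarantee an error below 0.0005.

We need (b-a)/2^n ≤ 0.0005
(2 - (-1))/2^n ≤ 0.0005
3/2^n ≤ 0.0005
2^n ≥ 6000
n ≥ log₂(6000) = 12.55
n ≥ 13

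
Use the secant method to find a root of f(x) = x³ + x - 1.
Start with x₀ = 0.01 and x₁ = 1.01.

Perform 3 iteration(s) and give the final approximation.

f(x) = x³ + x - 1
x₀ = 0.01, x₁ = 1.01

Secant formula: x_{n+1} = x_n - f(x_n)(x_n - x_{n-1})/(f(x_n) - f(x_{n-1}))

Iteration 1:
  f(0.010000) = -0.989999
  f(1.010000) = 1.040301
  x_2 = 1.010000 - 1.040301×(1.010000 - 0.010000)/(1.040301 - (-0.989999))
       = 0.497612
Iteration 2:
  f(1.010000) = 1.040301
  f(0.497612) = -0.379170
  x_3 = 0.497612 - (-0.379170)×(0.497612 - 1.010000)/(-0.379170 - 1.040301)
       = 0.634482
Iteration 3:
  f(0.497612) = -0.379170
  f(0.634482) = -0.110097
  x_4 = 0.634482 - (-0.110097)×(0.634482 - 0.497612)/(-0.110097 - (-0.379170))
       = 0.690485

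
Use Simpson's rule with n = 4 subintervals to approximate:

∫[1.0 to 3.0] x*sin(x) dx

f(x) = x*sin(x)
a = 1.0, b = 3.0, n = 4
h = (b - a)/n = 0.500000

Simpson's rule: (h/3)[f(x₀) + 4f(x₁) + 2f(x₂) + ... + f(xₙ)]

x_0 = 1.0000, f(x_0) = 0.841471, coefficient = 1
x_1 = 1.5000, f(x_1) = 1.496242, coefficient = 4
x_2 = 2.0000, f(x_2) = 1.818595, coefficient = 2
x_3 = 2.5000, f(x_3) = 1.496180, coefficient = 4
x_4 = 3.0000, f(x_4) = 0.423360, coefficient = 1

I ≈ (0.500000/3) × 16.871712 = 2.811952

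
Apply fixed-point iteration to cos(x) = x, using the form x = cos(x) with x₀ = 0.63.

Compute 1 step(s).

Equation: cos(x) = x
Fixed-point form: x = cos(x)
x₀ = 0.63

x_1 = g(0.630000) = 0.808028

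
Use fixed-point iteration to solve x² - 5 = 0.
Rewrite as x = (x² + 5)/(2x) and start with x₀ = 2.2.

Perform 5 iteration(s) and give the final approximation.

Equation: x² - 5 = 0
Fixed-point form: x = (x² + 5)/(2x)
x₀ = 2.2

x_1 = g(2.200000) = 2.236364
x_2 = g(2.236364) = 2.236068
x_3 = g(2.236068) = 2.236068
x_4 = g(2.236068) = 2.236068
x_5 = g(2.236068) = 2.236068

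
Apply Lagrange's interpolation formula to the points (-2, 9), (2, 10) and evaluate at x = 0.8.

Lagrange interpolation formula:
P(x) = Σ yᵢ × Lᵢ(x)
where Lᵢ(x) = Π_{j≠i} (x - xⱼ)/(xᵢ - xⱼ)

L_0(0.8) = (0.8 - 2)/(-2 - 2) = 0.300000
L_1(0.8) = (0.8 - (-2))/(2 - (-2)) = 0.700000

P(0.8) = 9×L_0(0.8) + 10×L_1(0.8)
P(0.8) = 9.700000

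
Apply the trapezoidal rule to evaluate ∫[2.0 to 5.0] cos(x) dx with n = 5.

f(x) = cos(x)
a = 2.0, b = 5.0, n = 5
h = (b - a)/n = 0.600000

Trapezoidal rule: (h/2)[f(x₀) + 2f(x₁) + 2f(x₂) + ... + f(xₙ)]

x_0 = 2.0000, f(x_0) = -0.416147, coefficient = 1
x_1 = 2.6000, f(x_1) = -0.856889, coefficient = 2
x_2 = 3.2000, f(x_2) = -0.998295, coefficient = 2
x_3 = 3.8000, f(x_3) = -0.790968, coefficient = 2
x_4 = 4.4000, f(x_4) = -0.307333, coefficient = 2
x_5 = 5.0000, f(x_5) = 0.283662, coefficient = 1

I ≈ (0.600000/2) × -6.039453 = -1.811836
Exact value: -1.868222
Error: 0.056386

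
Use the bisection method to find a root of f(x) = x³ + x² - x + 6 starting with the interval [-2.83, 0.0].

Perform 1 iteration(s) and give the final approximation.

f(x) = x³ + x² - x + 6
Initial interval: [-2.83, 0.0]

Iteration 1:
  c_1 = (-2.830000 + 0.000000)/2 = -1.415000
  f(c_1) = f(-1.415000) = 6.584077
  f(a) × f(c) < 0, new interval: [-2.830000, -1.415000]

After 1 iteration(s), the approximation is c_1 = -1.415000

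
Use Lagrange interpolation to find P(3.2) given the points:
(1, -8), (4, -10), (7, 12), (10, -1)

Lagrange interpolation formula:
P(x) = Σ yᵢ × Lᵢ(x)
where Lᵢ(x) = Π_{j≠i} (x - xⱼ)/(xᵢ - xⱼ)

L_0(3.2) = (3.2 - 4)/(1 - 4) × (3.2 - 7)/(1 - 7) × (3.2 - 10)/(1 - 10) = 0.127605
L_1(3.2) = (3.2 - 1)/(4 - 1) × (3.2 - 7)/(4 - 7) × (3.2 - 10)/(4 - 10) = 1.052741
L_2(3.2) = (3.2 - 1)/(7 - 1) × (3.2 - 4)/(7 - 4) × (3.2 - 10)/(7 - 10) = -0.221630
L_3(3.2) = (3.2 - 1)/(10 - 1) × (3.2 - 4)/(10 - 4) × (3.2 - 7)/(10 - 7) = 0.041284

P(3.2) = (-8)×L_0(3.2) + (-10)×L_1(3.2) + 12×L_2(3.2) + (-1)×L_3(3.2)
P(3.2) = -14.249086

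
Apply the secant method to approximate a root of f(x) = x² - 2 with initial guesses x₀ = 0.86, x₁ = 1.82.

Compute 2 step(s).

f(x) = x² - 2
x₀ = 0.86, x₁ = 1.82

Secant formula: x_{n+1} = x_n - f(x_n)(x_n - x_{n-1})/(f(x_n) - f(x_{n-1}))

Iteration 1:
  f(0.860000) = -1.260400
  f(1.820000) = 1.312400
  x_2 = 1.820000 - 1.312400×(1.820000 - 0.860000)/(1.312400 - (-1.260400))
       = 1.330299
Iteration 2:
  f(1.820000) = 1.312400
  f(1.330299) = -0.230306
  x_3 = 1.330299 - (-0.230306)×(1.330299 - 1.820000)/(-0.230306 - 1.312400)
       = 1.403405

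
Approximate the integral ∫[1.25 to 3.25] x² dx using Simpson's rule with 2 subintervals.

f(x) = x²
a = 1.25, b = 3.25, n = 2
h = (b - a)/n = 1.000000

Simpson's rule: (h/3)[f(x₀) + 4f(x₁) + 2f(x₂) + ... + f(xₙ)]

x_0 = 1.2500, f(x_0) = 1.562500, coefficient = 1
x_1 = 2.2500, f(x_1) = 5.062500, coefficient = 4
x_2 = 3.2500, f(x_2) = 10.562500, coefficient = 1

I ≈ (1.000000/3) × 32.375000 = 10.791667
Exact value: 10.791667
Error: 0.000000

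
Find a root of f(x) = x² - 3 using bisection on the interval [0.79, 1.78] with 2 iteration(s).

f(x) = x² - 3
Initial interval: [0.79, 1.78]

Iteration 1:
  c_1 = (0.790000 + 1.780000)/2 = 1.285000
  f(c_1) = f(1.285000) = -1.348775
  f(a) × f(c) ≥ 0, new interval: [1.285000, 1.780000]
Iteration 2:
  c_2 = (1.285000 + 1.780000)/2 = 1.532500
  f(c_2) = f(1.532500) = -0.651444
  f(a) × f(c) ≥ 0, new interval: [1.532500, 1.780000]

After 2 iteration(s), the approximation is c_2 = 1.532500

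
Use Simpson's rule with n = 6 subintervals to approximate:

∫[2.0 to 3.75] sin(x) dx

f(x) = sin(x)
a = 2.0, b = 3.75, n = 6
h = (b - a)/n = 0.291667

Simpson's rule: (h/3)[f(x₀) + 4f(x₁) + 2f(x₂) + ... + f(xₙ)]

x_0 = 2.0000, f(x_0) = 0.909297, coefficient = 1
x_1 = 2.2917, f(x_1) = 0.751232, coefficient = 4
x_2 = 2.5833, f(x_2) = 0.529711, coefficient = 2
x_3 = 2.8750, f(x_3) = 0.263446, coefficient = 4
x_4 = 3.1667, f(x_4) = -0.025071, coefficient = 2
x_5 = 3.4583, f(x_5) = -0.311471, coefficient = 4
x_6 = 3.7500, f(x_6) = -0.571561, coefficient = 1

I ≈ (0.291667/3) × 4.159841 = 0.404429
Exact value: 0.404413
Error: 0.000016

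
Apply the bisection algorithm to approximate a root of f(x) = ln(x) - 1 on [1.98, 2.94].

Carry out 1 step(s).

f(x) = ln(x) - 1
Initial interval: [1.98, 2.94]

Iteration 1:
  c_1 = (1.980000 + 2.940000)/2 = 2.460000
  f(c_1) = f(2.460000) = -0.099839
  f(a) × f(c) ≥ 0, new interval: [2.460000, 2.940000]

After 1 iteration(s), the approximation is c_1 = 2.460000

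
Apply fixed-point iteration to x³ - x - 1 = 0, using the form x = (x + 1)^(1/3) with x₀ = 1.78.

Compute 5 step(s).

Equation: x³ - x - 1 = 0
Fixed-point form: x = (x + 1)^(1/3)
x₀ = 1.78

x_1 = g(1.780000) = 1.406096
x_2 = g(1.406096) = 1.339998
x_3 = g(1.339998) = 1.327614
x_4 = g(1.327614) = 1.325268
x_5 = g(1.325268) = 1.324822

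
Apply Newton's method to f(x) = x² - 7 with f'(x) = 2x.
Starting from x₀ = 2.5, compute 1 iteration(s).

f(x) = x² - 7
f'(x) = 2x
x₀ = 2.5

Newton-Raphson formula: x_{n+1} = x_n - f(x_n)/f'(x_n)

Iteration 1:
  f(2.500000) = -0.750000
  f'(2.500000) = 5.000000
  x_1 = 2.500000 - (-0.750000)/5.000000 = 2.650000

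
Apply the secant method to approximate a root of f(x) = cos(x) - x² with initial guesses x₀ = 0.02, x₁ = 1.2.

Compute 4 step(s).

f(x) = cos(x) - x²
x₀ = 0.02, x₁ = 1.2

Secant formula: x_{n+1} = x_n - f(x_n)(x_n - x_{n-1})/(f(x_n) - f(x_{n-1}))

Iteration 1:
  f(0.020000) = 0.999400
  f(1.200000) = -1.077642
  x_2 = 1.200000 - (-1.077642)×(1.200000 - 0.020000)/(-1.077642 - 0.999400)
       = 0.587775
Iteration 2:
  f(1.200000) = -1.077642
  f(0.587775) = 0.486698
  x_3 = 0.587775 - 0.486698×(0.587775 - 1.200000)/(0.486698 - (-1.077642))
       = 0.778250
Iteration 3:
  f(0.587775) = 0.486698
  f(0.778250) = 0.106469
  x_4 = 0.778250 - 0.106469×(0.778250 - 0.587775)/(0.106469 - 0.486698)
       = 0.831586
Iteration 4:
  f(0.778250) = 0.106469
  f(0.831586) = -0.017831
  x_5 = 0.831586 - (-0.017831)×(0.831586 - 0.778250)/(-0.017831 - 0.106469)
       = 0.823935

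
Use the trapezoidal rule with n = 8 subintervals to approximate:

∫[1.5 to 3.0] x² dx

f(x) = x²
a = 1.5, b = 3.0, n = 8
h = (b - a)/n = 0.187500

Trapezoidal rule: (h/2)[f(x₀) + 2f(x₁) + 2f(x₂) + ... + f(xₙ)]

x_0 = 1.5000, f(x_0) = 2.250000, coefficient = 1
x_1 = 1.6875, f(x_1) = 2.847656, coefficient = 2
x_2 = 1.8750, f(x_2) = 3.515625, coefficient = 2
x_3 = 2.0625, f(x_3) = 4.253906, coefficient = 2
x_4 = 2.2500, f(x_4) = 5.062500, coefficient = 2
x_5 = 2.4375, f(x_5) = 5.941406, coefficient = 2
x_6 = 2.6250, f(x_6) = 6.890625, coefficient = 2
x_7 = 2.8125, f(x_7) = 7.910156, coefficient = 2
x_8 = 3.0000, f(x_8) = 9.000000, coefficient = 1

I ≈ (0.187500/2) × 84.093750 = 7.883789
Exact value: 7.875000
Error: 0.008789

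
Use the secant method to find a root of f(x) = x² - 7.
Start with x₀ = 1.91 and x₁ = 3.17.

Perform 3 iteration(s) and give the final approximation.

f(x) = x² - 7
x₀ = 1.91, x₁ = 3.17

Secant formula: x_{n+1} = x_n - f(x_n)(x_n - x_{n-1})/(f(x_n) - f(x_{n-1}))

Iteration 1:
  f(1.910000) = -3.351900
  f(3.170000) = 3.048900
  x_2 = 3.170000 - 3.048900×(3.170000 - 1.910000)/(3.048900 - (-3.351900))
       = 2.569823
Iteration 2:
  f(3.170000) = 3.048900
  f(2.569823) = -0.396011
  x_3 = 2.569823 - (-0.396011)×(2.569823 - 3.170000)/(-0.396011 - 3.048900)
       = 2.638816
Iteration 3:
  f(2.569823) = -0.396011
  f(2.638816) = -0.036648
  x_4 = 2.638816 - (-0.036648)×(2.638816 - 2.569823)/(-0.036648 - (-0.396011))
       = 2.645852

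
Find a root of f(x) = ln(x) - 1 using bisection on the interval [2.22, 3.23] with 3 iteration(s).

f(x) = ln(x) - 1
Initial interval: [2.22, 3.23]

Iteration 1:
  c_1 = (2.220000 + 3.230000)/2 = 2.725000
  f(c_1) = f(2.725000) = 0.002468
  f(a) × f(c) < 0, new interval: [2.220000, 2.725000]
Iteration 2:
  c_2 = (2.220000 + 2.725000)/2 = 2.472500
  f(c_2) = f(2.472500) = -0.094770
  f(a) × f(c) ≥ 0, new interval: [2.472500, 2.725000]
Iteration 3:
  c_3 = (2.472500 + 2.725000)/2 = 2.598750
  f(c_3) = f(2.598750) = -0.044969
  f(a) × f(c) ≥ 0, new interval: [2.598750, 2.725000]

After 3 iteration(s), the approximation is c_3 = 2.598750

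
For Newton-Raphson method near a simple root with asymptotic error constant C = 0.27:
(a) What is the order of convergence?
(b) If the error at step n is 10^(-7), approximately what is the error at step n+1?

(a) Newton-Raphson has quadratic (order 2) convergence near simple roots.
    This means |e_{n+1}| ≈ C|e_n|².

(b) With |e_n| = 10^(-7) and C = 0.27:
    |e_{n+1}| ≈ 0.27 × (10^(-7))² = 0.27 × 10^(-14)

(a) 2 (quadratic); (b) |e_{n+1}| ≈ 2.700e-15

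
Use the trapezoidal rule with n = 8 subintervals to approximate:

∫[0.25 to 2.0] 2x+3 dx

f(x) = 2x+3
a = 0.25, b = 2.0, n = 8
h = (b - a)/n = 0.218750

Trapezoidal rule: (h/2)[f(x₀) + 2f(x₁) + 2f(x₂) + ... + f(xₙ)]

x_0 = 0.2500, f(x_0) = 3.500000, coefficient = 1
x_1 = 0.4688, f(x_1) = 3.937500, coefficient = 2
x_2 = 0.6875, f(x_2) = 4.375000, coefficient = 2
x_3 = 0.9062, f(x_3) = 4.812500, coefficient = 2
x_4 = 1.1250, f(x_4) = 5.250000, coefficient = 2
x_5 = 1.3438, f(x_5) = 5.687500, coefficient = 2
x_6 = 1.5625, f(x_6) = 6.125000, coefficient = 2
x_7 = 1.7812, f(x_7) = 6.562500, coefficient = 2
x_8 = 2.0000, f(x_8) = 7.000000, coefficient = 1

I ≈ (0.218750/2) × 84.000000 = 9.187500
Exact value: 9.187500
Error: 0.000000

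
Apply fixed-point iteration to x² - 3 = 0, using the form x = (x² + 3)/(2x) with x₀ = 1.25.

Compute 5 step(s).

Equation: x² - 3 = 0
Fixed-point form: x = (x² + 3)/(2x)
x₀ = 1.25

x_1 = g(1.250000) = 1.825000
x_2 = g(1.825000) = 1.734418
x_3 = g(1.734418) = 1.732052
x_4 = g(1.732052) = 1.732051
x_5 = g(1.732051) = 1.732051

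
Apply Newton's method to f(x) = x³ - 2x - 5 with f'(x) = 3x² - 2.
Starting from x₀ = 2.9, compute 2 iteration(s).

f(x) = x³ - 2x - 5
f'(x) = 3x² - 2
x₀ = 2.9

Newton-Raphson formula: x_{n+1} = x_n - f(x_n)/f'(x_n)

Iteration 1:
  f(2.900000) = 13.589000
  f'(2.900000) = 23.230000
  x_1 = 2.900000 - 13.589000/23.230000 = 2.315024
Iteration 2:
  f(2.315024) = 2.776939
  f'(2.315024) = 14.078004
  x_2 = 2.315024 - 2.776939/14.078004 = 2.117770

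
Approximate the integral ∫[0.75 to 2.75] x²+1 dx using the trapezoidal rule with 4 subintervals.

f(x) = x²+1
a = 0.75, b = 2.75, n = 4
h = (b - a)/n = 0.500000

Trapezoidal rule: (h/2)[f(x₀) + 2f(x₁) + 2f(x₂) + ... + f(xₙ)]

x_0 = 0.7500, f(x_0) = 1.562500, coefficient = 1
x_1 = 1.2500, f(x_1) = 2.562500, coefficient = 2
x_2 = 1.7500, f(x_2) = 4.062500, coefficient = 2
x_3 = 2.2500, f(x_3) = 6.062500, coefficient = 2
x_4 = 2.7500, f(x_4) = 8.562500, coefficient = 1

I ≈ (0.500000/2) × 35.500000 = 8.875000
Exact value: 8.791667
Error: 0.083333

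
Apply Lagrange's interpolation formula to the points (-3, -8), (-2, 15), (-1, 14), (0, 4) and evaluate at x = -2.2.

Lagrange interpolation formula:
P(x) = Σ yᵢ × Lᵢ(x)
where Lᵢ(x) = Π_{j≠i} (x - xⱼ)/(xᵢ - xⱼ)

L_0(-2.2) = (-2.2 - (-2))/(-3 - (-2)) × (-2.2 - (-1))/(-3 - (-1)) × (-2.2 - 0)/(-3 - 0) = 0.088000
L_1(-2.2) = (-2.2 - (-3))/(-2 - (-3)) × (-2.2 - (-1))/(-2 - (-1)) × (-2.2 - 0)/(-2 - 0) = 1.056000
L_2(-2.2) = (-2.2 - (-3))/(-1 - (-3)) × (-2.2 - (-2))/(-1 - (-2)) × (-2.2 - 0)/(-1 - 0) = -0.176000
L_3(-2.2) = (-2.2 - (-3))/(0 - (-3)) × (-2.2 - (-2))/(0 - (-2)) × (-2.2 - (-1))/(0 - (-1)) = 0.032000

P(-2.2) = (-8)×L_0(-2.2) + 15×L_1(-2.2) + 14×L_2(-2.2) + 4×L_3(-2.2)
P(-2.2) = 12.800000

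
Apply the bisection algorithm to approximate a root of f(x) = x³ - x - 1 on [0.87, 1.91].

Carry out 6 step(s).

f(x) = x³ - x - 1
Initial interval: [0.87, 1.91]

Iteration 1:
  c_1 = (0.870000 + 1.910000)/2 = 1.390000
  f(c_1) = f(1.390000) = 0.295619
  f(a) × f(c) < 0, new interval: [0.870000, 1.390000]
Iteration 2:
  c_2 = (0.870000 + 1.390000)/2 = 1.130000
  f(c_2) = f(1.130000) = -0.687103
  f(a) × f(c) ≥ 0, new interval: [1.130000, 1.390000]
Iteration 3:
  c_3 = (1.130000 + 1.390000)/2 = 1.260000
  f(c_3) = f(1.260000) = -0.259624
  f(a) × f(c) ≥ 0, new interval: [1.260000, 1.390000]
Iteration 4:
  c_4 = (1.260000 + 1.390000)/2 = 1.325000
  f(c_4) = f(1.325000) = 0.001203
  f(a) × f(c) < 0, new interval: [1.260000, 1.325000]
Iteration 5:
  c_5 = (1.260000 + 1.325000)/2 = 1.292500
  f(c_5) = f(1.292500) = -0.133306
  f(a) × f(c) ≥ 0, new interval: [1.292500, 1.325000]
Iteration 6:
  c_6 = (1.292500 + 1.325000)/2 = 1.308750
  f(c_6) = f(1.308750) = -0.067088
  f(a) × f(c) ≥ 0, new interval: [1.308750, 1.325000]

After 6 iteration(s), the approximation is c_6 = 1.308750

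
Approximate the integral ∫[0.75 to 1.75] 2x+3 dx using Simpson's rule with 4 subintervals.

f(x) = 2x+3
a = 0.75, b = 1.75, n = 4
h = (b - a)/n = 0.250000

Simpson's rule: (h/3)[f(x₀) + 4f(x₁) + 2f(x₂) + ... + f(xₙ)]

x_0 = 0.7500, f(x_0) = 4.500000, coefficient = 1
x_1 = 1.0000, f(x_1) = 5.000000, coefficient = 4
x_2 = 1.2500, f(x_2) = 5.500000, coefficient = 2
x_3 = 1.5000, f(x_3) = 6.000000, coefficient = 4
x_4 = 1.7500, f(x_4) = 6.500000, coefficient = 1

I ≈ (0.250000/3) × 66.000000 = 5.500000
Exact value: 5.500000
Error: 0.000000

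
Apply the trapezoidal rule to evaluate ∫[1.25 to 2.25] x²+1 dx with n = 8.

f(x) = x²+1
a = 1.25, b = 2.25, n = 8
h = (b - a)/n = 0.125000

Trapezoidal rule: (h/2)[f(x₀) + 2f(x₁) + 2f(x₂) + ... + f(xₙ)]

x_0 = 1.2500, f(x_0) = 2.562500, coefficient = 1
x_1 = 1.3750, f(x_1) = 2.890625, coefficient = 2
x_2 = 1.5000, f(x_2) = 3.250000, coefficient = 2
x_3 = 1.6250, f(x_3) = 3.640625, coefficient = 2
x_4 = 1.7500, f(x_4) = 4.062500, coefficient = 2
x_5 = 1.8750, f(x_5) = 4.515625, coefficient = 2
x_6 = 2.0000, f(x_6) = 5.000000, coefficient = 2
x_7 = 2.1250, f(x_7) = 5.515625, coefficient = 2
x_8 = 2.2500, f(x_8) = 6.062500, coefficient = 1

I ≈ (0.125000/2) × 66.375000 = 4.148438
Exact value: 4.145833
Error: 0.002604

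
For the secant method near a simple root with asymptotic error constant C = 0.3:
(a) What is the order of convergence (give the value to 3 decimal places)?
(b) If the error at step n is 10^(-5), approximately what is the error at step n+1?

(a) Secant method has superlinear convergence with order φ = (1+√5)/2 ≈ 1.618.
    This means |e_{n+1}| ≈ C|e_n|^1.618.

(b) With |e_n| = 10^(-5) and C = 0.3:
    |e_{n+1}| ≈ 0.3 × (10^(-5))^1.618 = 0.3 × 10^(-8.09)

(a) ≈ 1.618 (golden ratio); (b) |e_{n+1}| ≈ 2.438e-09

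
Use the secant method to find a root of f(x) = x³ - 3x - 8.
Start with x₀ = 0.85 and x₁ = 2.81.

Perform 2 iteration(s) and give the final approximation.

f(x) = x³ - 3x - 8
x₀ = 0.85, x₁ = 2.81

Secant formula: x_{n+1} = x_n - f(x_n)(x_n - x_{n-1})/(f(x_n) - f(x_{n-1}))

Iteration 1:
  f(0.850000) = -9.935875
  f(2.810000) = 5.758041
  x_2 = 2.810000 - 5.758041×(2.810000 - 0.850000)/(5.758041 - (-9.935875))
       = 2.090883
Iteration 2:
  f(2.810000) = 5.758041
  f(2.090883) = -5.131743
  x_3 = 2.090883 - (-5.131743)×(2.090883 - 2.810000)/(-5.131743 - 5.758041)
       = 2.429762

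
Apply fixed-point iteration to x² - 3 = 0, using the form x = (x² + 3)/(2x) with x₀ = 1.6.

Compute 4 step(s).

Equation: x² - 3 = 0
Fixed-point form: x = (x² + 3)/(2x)
x₀ = 1.6

x_1 = g(1.600000) = 1.737500
x_2 = g(1.737500) = 1.732059
x_3 = g(1.732059) = 1.732051
x_4 = g(1.732051) = 1.732051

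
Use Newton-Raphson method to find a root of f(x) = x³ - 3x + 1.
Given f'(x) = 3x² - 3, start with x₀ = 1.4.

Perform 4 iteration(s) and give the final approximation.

f(x) = x³ - 3x + 1
f'(x) = 3x² - 3
x₀ = 1.4

Newton-Raphson formula: x_{n+1} = x_n - f(x_n)/f'(x_n)

Iteration 1:
  f(1.400000) = -0.456000
  f'(1.400000) = 2.880000
  x_1 = 1.400000 - (-0.456000)/2.880000 = 1.558333
Iteration 2:
  f(1.558333) = 0.109261
  f'(1.558333) = 4.285208
  x_2 = 1.558333 - 0.109261/4.285208 = 1.532836
Iteration 3:
  f(1.532836) = 0.003023
  f'(1.532836) = 4.048759
  x_3 = 1.532836 - 0.003023/4.048759 = 1.532090
Iteration 4:
  f(1.532090) = 0.000003
  f'(1.532090) = 4.041895
  x_4 = 1.532090 - 0.000003/4.041895 = 1.532089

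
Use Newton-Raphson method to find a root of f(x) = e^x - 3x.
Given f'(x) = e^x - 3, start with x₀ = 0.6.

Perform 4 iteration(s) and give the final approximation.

f(x) = e^x - 3x
f'(x) = e^x - 3
x₀ = 0.6

Newton-Raphson formula: x_{n+1} = x_n - f(x_n)/f'(x_n)

Iteration 1:
  f(0.600000) = 0.022119
  f'(0.600000) = -1.177881
  x_1 = 0.600000 - 0.022119/(-1.177881) = 0.618778
Iteration 2:
  f(0.618778) = 0.000323
  f'(0.618778) = -1.143341
  x_2 = 0.618778 - 0.000323/(-1.143341) = 0.619061
Iteration 3:
  f(0.619061) = 0.000000
  f'(0.619061) = -1.142816
  x_3 = 0.619061 - 0.000000/(-1.142816) = 0.619061
Iteration 4:
  f(0.619061) = 0.000000
  f'(0.619061) = -1.142816
  x_4 = 0.619061 - 0.000000/(-1.142816) = 0.619061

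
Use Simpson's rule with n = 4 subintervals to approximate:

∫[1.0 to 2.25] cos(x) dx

f(x) = cos(x)
a = 1.0, b = 2.25, n = 4
h = (b - a)/n = 0.312500

Simpson's rule: (h/3)[f(x₀) + 4f(x₁) + 2f(x₂) + ... + f(xₙ)]

x_0 = 1.0000, f(x_0) = 0.540302, coefficient = 1
x_1 = 1.3125, f(x_1) = 0.255434, coefficient = 4
x_2 = 1.6250, f(x_2) = -0.054177, coefficient = 2
x_3 = 1.9375, f(x_3) = -0.358540, coefficient = 4
x_4 = 2.2500, f(x_4) = -0.628174, coefficient = 1

I ≈ (0.312500/3) × -0.608651 = -0.063401
Exact value: -0.063398
Error: 0.000003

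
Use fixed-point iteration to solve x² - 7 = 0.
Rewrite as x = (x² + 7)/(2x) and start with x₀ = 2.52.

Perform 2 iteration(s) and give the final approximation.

Equation: x² - 7 = 0
Fixed-point form: x = (x² + 7)/(2x)
x₀ = 2.52

x_1 = g(2.520000) = 2.648889
x_2 = g(2.648889) = 2.645753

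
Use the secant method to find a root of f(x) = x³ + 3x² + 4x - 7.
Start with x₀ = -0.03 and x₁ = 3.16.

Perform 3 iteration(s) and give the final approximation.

f(x) = x³ + 3x² + 4x - 7
x₀ = -0.03, x₁ = 3.16

Secant formula: x_{n+1} = x_n - f(x_n)(x_n - x_{n-1})/(f(x_n) - f(x_{n-1}))

Iteration 1:
  f(-0.030000) = -7.117327
  f(3.160000) = 67.151296
  x_2 = 3.160000 - 67.151296×(3.160000 - (-0.030000))/(67.151296 - (-7.117327))
       = 0.275705
Iteration 2:
  f(3.160000) = 67.151296
  f(0.275705) = -5.648184
  x_3 = 0.275705 - (-5.648184)×(0.275705 - 3.160000)/(-5.648184 - 67.151296)
       = 0.499484
Iteration 3:
  f(0.275705) = -5.648184
  f(0.499484) = -4.128996
  x_4 = 0.499484 - (-4.128996)×(0.499484 - 0.275705)/(-4.128996 - (-5.648184))
       = 1.107694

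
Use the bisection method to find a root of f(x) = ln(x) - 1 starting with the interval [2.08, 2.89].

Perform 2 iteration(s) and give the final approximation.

f(x) = ln(x) - 1
Initial interval: [2.08, 2.89]

Iteration 1:
  c_1 = (2.080000 + 2.890000)/2 = 2.485000
  f(c_1) = f(2.485000) = -0.089727
  f(a) × f(c) ≥ 0, new interval: [2.485000, 2.890000]
Iteration 2:
  c_2 = (2.485000 + 2.890000)/2 = 2.687500
  f(c_2) = f(2.687500) = -0.011389
  f(a) × f(c) ≥ 0, new interval: [2.687500, 2.890000]

After 2 iteration(s), the approximation is c_2 = 2.687500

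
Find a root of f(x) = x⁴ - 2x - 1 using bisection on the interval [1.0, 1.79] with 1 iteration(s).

f(x) = x⁴ - 2x - 1
Initial interval: [1.0, 1.79]

Iteration 1:
  c_1 = (1.000000 + 1.790000)/2 = 1.395000
  f(c_1) = f(1.395000) = -0.002987
  f(a) × f(c) ≥ 0, new interval: [1.395000, 1.790000]

After 1 iteration(s), the approximation is c_1 = 1.395000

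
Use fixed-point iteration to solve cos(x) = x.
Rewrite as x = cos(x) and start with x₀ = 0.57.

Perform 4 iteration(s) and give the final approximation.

Equation: cos(x) = x
Fixed-point form: x = cos(x)
x₀ = 0.57

x_1 = g(0.570000) = 0.841901
x_2 = g(0.841901) = 0.666046
x_3 = g(0.666046) = 0.786271
x_4 = g(0.786271) = 0.706489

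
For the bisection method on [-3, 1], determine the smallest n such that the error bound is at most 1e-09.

We need (b-a)/2^n ≤ 1e-09
(1 - (-3))/2^n ≤ 1e-09
4/2^n ≤ 1e-09
2^n ≥ 4000000000
n ≥ log₂(4000000000) = 31.90
n ≥ 32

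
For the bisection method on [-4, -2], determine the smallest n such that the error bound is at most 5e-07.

We need (b-a)/2^n ≤ 5e-07
(-2 - (-4))/2^n ≤ 5e-07
2/2^n ≤ 5e-07
2^n ≥ 4000000
n ≥ log₂(4000000) = 21.93
n ≥ 22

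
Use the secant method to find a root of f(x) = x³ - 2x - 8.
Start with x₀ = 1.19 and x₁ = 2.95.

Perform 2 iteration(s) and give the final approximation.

f(x) = x³ - 2x - 8
x₀ = 1.19, x₁ = 2.95

Secant formula: x_{n+1} = x_n - f(x_n)(x_n - x_{n-1})/(f(x_n) - f(x_{n-1}))

Iteration 1:
  f(1.190000) = -8.694841
  f(2.950000) = 11.772375
  x_2 = 2.950000 - 11.772375×(2.950000 - 1.190000)/(11.772375 - (-8.694841))
       = 1.937680
Iteration 2:
  f(2.950000) = 11.772375
  f(1.937680) = -4.600143
  x_3 = 1.937680 - (-4.600143)×(1.937680 - 2.950000)/(-4.600143 - 11.772375)
       = 2.222109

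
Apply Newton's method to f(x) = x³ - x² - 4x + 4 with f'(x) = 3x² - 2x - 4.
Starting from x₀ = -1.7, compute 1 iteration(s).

f(x) = x³ - x² - 4x + 4
f'(x) = 3x² - 2x - 4
x₀ = -1.7

Newton-Raphson formula: x_{n+1} = x_n - f(x_n)/f'(x_n)

Iteration 1:
  f(-1.700000) = 2.997000
  f'(-1.700000) = 8.070000
  x_1 = -1.700000 - 2.997000/8.070000 = -2.071375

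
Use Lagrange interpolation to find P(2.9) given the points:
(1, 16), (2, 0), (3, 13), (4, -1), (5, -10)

Lagrange interpolation formula:
P(x) = Σ yᵢ × Lᵢ(x)
where Lᵢ(x) = Π_{j≠i} (x - xⱼ)/(xᵢ - xⱼ)

L_0(2.9) = (2.9 - 2)/(1 - 2) × (2.9 - 3)/(1 - 3) × (2.9 - 4)/(1 - 4) × (2.9 - 5)/(1 - 5) = -0.008663
L_1(2.9) = (2.9 - 1)/(2 - 1) × (2.9 - 3)/(2 - 3) × (2.9 - 4)/(2 - 4) × (2.9 - 5)/(2 - 5) = 0.073150
L_2(2.9) = (2.9 - 1)/(3 - 1) × (2.9 - 2)/(3 - 2) × (2.9 - 4)/(3 - 4) × (2.9 - 5)/(3 - 5) = 0.987525
L_3(2.9) = (2.9 - 1)/(4 - 1) × (2.9 - 2)/(4 - 2) × (2.9 - 3)/(4 - 3) × (2.9 - 5)/(4 - 5) = -0.059850
L_4(2.9) = (2.9 - 1)/(5 - 1) × (2.9 - 2)/(5 - 2) × (2.9 - 3)/(5 - 3) × (2.9 - 4)/(5 - 4) = 0.007838

P(2.9) = 16×L_0(2.9) + 0×L_1(2.9) + 13×L_2(2.9) + (-1)×L_3(2.9) + (-10)×L_4(2.9)
P(2.9) = 12.680700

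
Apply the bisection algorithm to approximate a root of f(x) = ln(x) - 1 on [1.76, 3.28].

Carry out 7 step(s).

f(x) = ln(x) - 1
Initial interval: [1.76, 3.28]

Iteration 1:
  c_1 = (1.760000 + 3.280000)/2 = 2.520000
  f(c_1) = f(2.520000) = -0.075741
  f(a) × f(c) ≥ 0, new interval: [2.520000, 3.280000]
Iteration 2:
  c_2 = (2.520000 + 3.280000)/2 = 2.900000
  f(c_2) = f(2.900000) = 0.064711
  f(a) × f(c) < 0, new interval: [2.520000, 2.900000]
Iteration 3:
  c_3 = (2.520000 + 2.900000)/2 = 2.710000
  f(c_3) = f(2.710000) = -0.003051
  f(a) × f(c) ≥ 0, new interval: [2.710000, 2.900000]
Iteration 4:
  c_4 = (2.710000 + 2.900000)/2 = 2.805000
  f(c_4) = f(2.805000) = 0.031404
  f(a) × f(c) < 0, new interval: [2.710000, 2.805000]
Iteration 5:
  c_5 = (2.710000 + 2.805000)/2 = 2.757500
  f(c_5) = f(2.757500) = 0.014324
  f(a) × f(c) < 0, new interval: [2.710000, 2.757500]
Iteration 6:
  c_6 = (2.710000 + 2.757500)/2 = 2.733750
  f(c_6) = f(2.733750) = 0.005674
  f(a) × f(c) < 0, new interval: [2.710000, 2.733750]
Iteration 7:
  c_7 = (2.710000 + 2.733750)/2 = 2.721875
  f(c_7) = f(2.721875) = 0.001321
  f(a) × f(c) < 0, new interval: [2.710000, 2.721875]

After 7 iteration(s), the approximation is c_7 = 2.721875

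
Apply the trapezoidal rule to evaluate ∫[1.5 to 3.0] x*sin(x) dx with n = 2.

f(x) = x*sin(x)
a = 1.5, b = 3.0, n = 2
h = (b - a)/n = 0.750000

Trapezoidal rule: (h/2)[f(x₀) + 2f(x₁) + 2f(x₂) + ... + f(xₙ)]

x_0 = 1.5000, f(x_0) = 1.496242, coefficient = 1
x_1 = 2.2500, f(x_1) = 1.750665, coefficient = 2
x_2 = 3.0000, f(x_2) = 0.423360, coefficient = 1

I ≈ (0.750000/2) × 5.420932 = 2.032849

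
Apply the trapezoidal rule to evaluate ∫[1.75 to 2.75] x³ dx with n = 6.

f(x) = x³
a = 1.75, b = 2.75, n = 6
h = (b - a)/n = 0.166667

Trapezoidal rule: (h/2)[f(x₀) + 2f(x₁) + 2f(x₂) + ... + f(xₙ)]

x_0 = 1.7500, f(x_0) = 5.359375, coefficient = 1
x_1 = 1.9167, f(x_1) = 7.041088, coefficient = 2
x_2 = 2.0833, f(x_2) = 9.042245, coefficient = 2
x_3 = 2.2500, f(x_3) = 11.390625, coefficient = 2
x_4 = 2.4167, f(x_4) = 14.114005, coefficient = 2
x_5 = 2.5833, f(x_5) = 17.240162, coefficient = 2
x_6 = 2.7500, f(x_6) = 20.796875, coefficient = 1

I ≈ (0.166667/2) × 143.812500 = 11.984375
Exact value: 11.953125
Error: 0.031250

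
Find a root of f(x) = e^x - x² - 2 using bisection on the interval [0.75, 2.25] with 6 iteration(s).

f(x) = e^x - x² - 2
Initial interval: [0.75, 2.25]

Iteration 1:
  c_1 = (0.750000 + 2.250000)/2 = 1.500000
  f(c_1) = f(1.500000) = 0.231689
  f(a) × f(c) < 0, new interval: [0.750000, 1.500000]
Iteration 2:
  c_2 = (0.750000 + 1.500000)/2 = 1.125000
  f(c_2) = f(1.125000) = -0.185408
  f(a) × f(c) ≥ 0, new interval: [1.125000, 1.500000]
Iteration 3:
  c_3 = (1.125000 + 1.500000)/2 = 1.312500
  f(c_3) = f(1.312500) = -0.007206
  f(a) × f(c) ≥ 0, new interval: [1.312500, 1.500000]
Iteration 4:
  c_4 = (1.312500 + 1.500000)/2 = 1.406250
  f(c_4) = f(1.406250) = 0.103085
  f(a) × f(c) < 0, new interval: [1.312500, 1.406250]
Iteration 5:
  c_5 = (1.312500 + 1.406250)/2 = 1.359375
  f(c_5) = f(1.359375) = 0.045859
  f(a) × f(c) < 0, new interval: [1.312500, 1.359375]
Iteration 6:
  c_6 = (1.312500 + 1.359375)/2 = 1.335938
  f(c_6) = f(1.335938) = 0.018831
  f(a) × f(c) < 0, new interval: [1.312500, 1.335938]

After 6 iteration(s), the approximation is c_6 = 1.335938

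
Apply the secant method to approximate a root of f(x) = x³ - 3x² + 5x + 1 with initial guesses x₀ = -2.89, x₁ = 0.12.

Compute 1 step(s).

f(x) = x³ - 3x² + 5x + 1
x₀ = -2.89, x₁ = 0.12

Secant formula: x_{n+1} = x_n - f(x_n)(x_n - x_{n-1})/(f(x_n) - f(x_{n-1}))

Iteration 1:
  f(-2.890000) = -62.643869
  f(0.120000) = 1.558528
  x_2 = 0.120000 - 1.558528×(0.120000 - (-2.890000))/(1.558528 - (-62.643869))
       = 0.046932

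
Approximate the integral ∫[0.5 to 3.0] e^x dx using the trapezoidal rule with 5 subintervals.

f(x) = e^x
a = 0.5, b = 3.0, n = 5
h = (b - a)/n = 0.500000

Trapezoidal rule: (h/2)[f(x₀) + 2f(x₁) + 2f(x₂) + ... + f(xₙ)]

x_0 = 0.5000, f(x_0) = 1.648721, coefficient = 1
x_1 = 1.0000, f(x_1) = 2.718282, coefficient = 2
x_2 = 1.5000, f(x_2) = 4.481689, coefficient = 2
x_3 = 2.0000, f(x_3) = 7.389056, coefficient = 2
x_4 = 2.5000, f(x_4) = 12.182494, coefficient = 2
x_5 = 3.0000, f(x_5) = 20.085537, coefficient = 1

I ≈ (0.500000/2) × 75.277300 = 18.819325
Exact value: 18.436816
Error: 0.382509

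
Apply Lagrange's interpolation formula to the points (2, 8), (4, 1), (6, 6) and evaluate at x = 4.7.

Lagrange interpolation formula:
P(x) = Σ yᵢ × Lᵢ(x)
where Lᵢ(x) = Π_{j≠i} (x - xⱼ)/(xᵢ - xⱼ)

L_0(4.7) = (4.7 - 4)/(2 - 4) × (4.7 - 6)/(2 - 6) = -0.113750
L_1(4.7) = (4.7 - 2)/(4 - 2) × (4.7 - 6)/(4 - 6) = 0.877500
L_2(4.7) = (4.7 - 2)/(6 - 2) × (4.7 - 4)/(6 - 4) = 0.236250

P(4.7) = 8×L_0(4.7) + 1×L_1(4.7) + 6×L_2(4.7)
P(4.7) = 1.385000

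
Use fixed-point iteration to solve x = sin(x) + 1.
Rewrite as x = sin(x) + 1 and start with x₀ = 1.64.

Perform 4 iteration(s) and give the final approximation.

Equation: x = sin(x) + 1
Fixed-point form: x = sin(x) + 1
x₀ = 1.64

x_1 = g(1.640000) = 1.997606
x_2 = g(1.997606) = 1.910291
x_3 = g(1.910291) = 1.942923
x_4 = g(1.942923) = 1.931556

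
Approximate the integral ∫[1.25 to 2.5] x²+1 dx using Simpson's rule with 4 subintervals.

f(x) = x²+1
a = 1.25, b = 2.5, n = 4
h = (b - a)/n = 0.312500

Simpson's rule: (h/3)[f(x₀) + 4f(x₁) + 2f(x₂) + ... + f(xₙ)]

x_0 = 1.2500, f(x_0) = 2.562500, coefficient = 1
x_1 = 1.5625, f(x_1) = 3.441406, coefficient = 4
x_2 = 1.8750, f(x_2) = 4.515625, coefficient = 2
x_3 = 2.1875, f(x_3) = 5.785156, coefficient = 4
x_4 = 2.5000, f(x_4) = 7.250000, coefficient = 1

I ≈ (0.312500/3) × 55.750000 = 5.807292
Exact value: 5.807292
Error: 0.000000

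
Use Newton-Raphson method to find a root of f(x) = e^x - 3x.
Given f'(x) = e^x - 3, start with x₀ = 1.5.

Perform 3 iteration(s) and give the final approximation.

f(x) = e^x - 3x
f'(x) = e^x - 3
x₀ = 1.5

Newton-Raphson formula: x_{n+1} = x_n - f(x_n)/f'(x_n)

Iteration 1:
  f(1.500000) = -0.018311
  f'(1.500000) = 1.481689
  x_1 = 1.500000 - (-0.018311)/1.481689 = 1.512358
Iteration 2:
  f(1.512358) = 0.000344
  f'(1.512358) = 1.537418
  x_2 = 1.512358 - 0.000344/1.537418 = 1.512135
Iteration 3:
  f(1.512135) = 0.000000
  f'(1.512135) = 1.536404
  x_3 = 1.512135 - 0.000000/1.536404 = 1.512135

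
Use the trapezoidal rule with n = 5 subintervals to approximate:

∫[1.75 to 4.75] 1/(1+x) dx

f(x) = 1/(1+x)
a = 1.75, b = 4.75, n = 5
h = (b - a)/n = 0.600000

Trapezoidal rule: (h/2)[f(x₀) + 2f(x₁) + 2f(x₂) + ... + f(xₙ)]

x_0 = 1.7500, f(x_0) = 0.363636, coefficient = 1
x_1 = 2.3500, f(x_1) = 0.298507, coefficient = 2
x_2 = 2.9500, f(x_2) = 0.253165, coefficient = 2
x_3 = 3.5500, f(x_3) = 0.219780, coefficient = 2
x_4 = 4.1500, f(x_4) = 0.194175, coefficient = 2
x_5 = 4.7500, f(x_5) = 0.173913, coefficient = 1

I ≈ (0.600000/2) × 2.468803 = 0.740641
Exact value: 0.737599
Error: 0.003042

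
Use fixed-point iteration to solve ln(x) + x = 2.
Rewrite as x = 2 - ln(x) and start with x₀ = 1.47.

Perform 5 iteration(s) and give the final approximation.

Equation: ln(x) + x = 2
Fixed-point form: x = 2 - ln(x)
x₀ = 1.47

x_1 = g(1.470000) = 1.614738
x_2 = g(1.614738) = 1.520828
x_3 = g(1.520828) = 1.580745
x_4 = g(1.580745) = 1.542104
x_5 = g(1.542104) = 1.566853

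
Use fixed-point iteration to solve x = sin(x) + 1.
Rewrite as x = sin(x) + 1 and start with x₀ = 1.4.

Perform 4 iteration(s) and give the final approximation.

Equation: x = sin(x) + 1
Fixed-point form: x = sin(x) + 1
x₀ = 1.4

x_1 = g(1.400000) = 1.985450
x_2 = g(1.985450) = 1.915256
x_3 = g(1.915256) = 1.941258
x_4 = g(1.941258) = 1.932160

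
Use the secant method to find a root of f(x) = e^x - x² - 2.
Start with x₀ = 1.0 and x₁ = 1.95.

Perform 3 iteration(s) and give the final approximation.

f(x) = e^x - x² - 2
x₀ = 1.0, x₁ = 1.95

Secant formula: x_{n+1} = x_n - f(x_n)(x_n - x_{n-1})/(f(x_n) - f(x_{n-1}))

Iteration 1:
  f(1.000000) = -0.281718
  f(1.950000) = 1.226188
  x_2 = 1.950000 - 1.226188×(1.950000 - 1.000000)/(1.226188 - (-0.281718))
       = 1.177486
Iteration 2:
  f(1.950000) = 1.226188
  f(1.177486) = -0.140270
  x_3 = 1.177486 - (-0.140270)×(1.177486 - 1.950000)/(-0.140270 - 1.226188)
       = 1.256787
Iteration 3:
  f(1.177486) = -0.140270
  f(1.256787) = -0.065402
  x_4 = 1.256787 - (-0.065402)×(1.256787 - 1.177486)/(-0.065402 - (-0.140270))
       = 1.326059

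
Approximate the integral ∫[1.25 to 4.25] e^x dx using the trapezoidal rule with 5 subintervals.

f(x) = e^x
a = 1.25, b = 4.25, n = 5
h = (b - a)/n = 0.600000

Trapezoidal rule: (h/2)[f(x₀) + 2f(x₁) + 2f(x₂) + ... + f(xₙ)]

x_0 = 1.2500, f(x_0) = 3.490343, coefficient = 1
x_1 = 1.8500, f(x_1) = 6.359820, coefficient = 2
x_2 = 2.4500, f(x_2) = 11.588347, coefficient = 2
x_3 = 3.0500, f(x_3) = 21.115344, coefficient = 2
x_4 = 3.6500, f(x_4) = 38.474666, coefficient = 2
x_5 = 4.2500, f(x_5) = 70.105412, coefficient = 1

I ≈ (0.600000/2) × 228.672109 = 68.601633
Exact value: 66.615069
Error: 1.986563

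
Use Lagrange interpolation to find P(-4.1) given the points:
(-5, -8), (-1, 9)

Lagrange interpolation formula:
P(x) = Σ yᵢ × Lᵢ(x)
where Lᵢ(x) = Π_{j≠i} (x - xⱼ)/(xᵢ - xⱼ)

L_0(-4.1) = (-4.1 - (-1))/(-5 - (-1)) = 0.775000
L_1(-4.1) = (-4.1 - (-5))/(-1 - (-5)) = 0.225000

P(-4.1) = (-8)×L_0(-4.1) + 9×L_1(-4.1)
P(-4.1) = -4.175000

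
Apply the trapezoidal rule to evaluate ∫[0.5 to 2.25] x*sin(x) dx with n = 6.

f(x) = x*sin(x)
a = 0.5, b = 2.25, n = 6
h = (b - a)/n = 0.291667

Trapezoidal rule: (h/2)[f(x₀) + 2f(x₁) + 2f(x₂) + ... + f(xₙ)]

x_0 = 0.5000, f(x_0) = 0.239713, coefficient = 1
x_1 = 0.7917, f(x_1) = 0.563291, coefficient = 2
x_2 = 1.0833, f(x_2) = 0.957151, coefficient = 2
x_3 = 1.3750, f(x_3) = 1.348728, coefficient = 2
x_4 = 1.6667, f(x_4) = 1.659013, coefficient = 2
x_5 = 1.9583, f(x_5) = 1.813109, coefficient = 2
x_6 = 2.2500, f(x_6) = 1.750665, coefficient = 1

I ≈ (0.291667/2) × 14.672961 = 2.139807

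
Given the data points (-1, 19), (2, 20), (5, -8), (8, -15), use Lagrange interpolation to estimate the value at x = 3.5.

Lagrange interpolation formula:
P(x) = Σ yᵢ × Lᵢ(x)
where Lᵢ(x) = Π_{j≠i} (x - xⱼ)/(xᵢ - xⱼ)

L_0(3.5) = (3.5 - 2)/(-1 - 2) × (3.5 - 5)/(-1 - 5) × (3.5 - 8)/(-1 - 8) = -0.062500
L_1(3.5) = (3.5 - (-1))/(2 - (-1)) × (3.5 - 5)/(2 - 5) × (3.5 - 8)/(2 - 8) = 0.562500
L_2(3.5) = (3.5 - (-1))/(5 - (-1)) × (3.5 - 2)/(5 - 2) × (3.5 - 8)/(5 - 8) = 0.562500
L_3(3.5) = (3.5 - (-1))/(8 - (-1)) × (3.5 - 2)/(8 - 2) × (3.5 - 5)/(8 - 5) = -0.062500

P(3.5) = 19×L_0(3.5) + 20×L_1(3.5) + (-8)×L_2(3.5) + (-15)×L_3(3.5)
P(3.5) = 6.500000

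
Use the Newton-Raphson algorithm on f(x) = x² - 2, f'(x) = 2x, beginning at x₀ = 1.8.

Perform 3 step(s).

f(x) = x² - 2
f'(x) = 2x
x₀ = 1.8

Newton-Raphson formula: x_{n+1} = x_n - f(x_n)/f'(x_n)

Iteration 1:
  f(1.800000) = 1.240000
  f'(1.800000) = 3.600000
  x_1 = 1.800000 - 1.240000/3.600000 = 1.455556
Iteration 2:
  f(1.455556) = 0.118642
  f'(1.455556) = 2.911111
  x_2 = 1.455556 - 0.118642/2.911111 = 1.414801
Iteration 3:
  f(1.414801) = 0.001661
  f'(1.414801) = 2.829601
  x_3 = 1.414801 - 0.001661/2.829601 = 1.414214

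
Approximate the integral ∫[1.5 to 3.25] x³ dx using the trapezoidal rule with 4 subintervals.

f(x) = x³
a = 1.5, b = 3.25, n = 4
h = (b - a)/n = 0.437500

Trapezoidal rule: (h/2)[f(x₀) + 2f(x₁) + 2f(x₂) + ... + f(xₙ)]

x_0 = 1.5000, f(x_0) = 3.375000, coefficient = 1
x_1 = 1.9375, f(x_1) = 7.273193, coefficient = 2
x_2 = 2.3750, f(x_2) = 13.396484, coefficient = 2
x_3 = 2.8125, f(x_3) = 22.247314, coefficient = 2
x_4 = 3.2500, f(x_4) = 34.328125, coefficient = 1

I ≈ (0.437500/2) × 123.537109 = 27.023743
Exact value: 26.625977
Error: 0.397766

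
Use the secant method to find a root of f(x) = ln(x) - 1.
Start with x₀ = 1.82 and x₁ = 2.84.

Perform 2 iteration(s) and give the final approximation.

f(x) = ln(x) - 1
x₀ = 1.82, x₁ = 2.84

Secant formula: x_{n+1} = x_n - f(x_n)(x_n - x_{n-1})/(f(x_n) - f(x_{n-1}))

Iteration 1:
  f(1.820000) = -0.401163
  f(2.840000) = 0.043804
  x_2 = 2.840000 - 0.043804×(2.840000 - 1.820000)/(0.043804 - (-0.401163))
       = 2.739588
Iteration 2:
  f(2.840000) = 0.043804
  f(2.739588) = 0.007808
  x_3 = 2.739588 - 0.007808×(2.739588 - 2.840000)/(0.007808 - 0.043804)
       = 2.717809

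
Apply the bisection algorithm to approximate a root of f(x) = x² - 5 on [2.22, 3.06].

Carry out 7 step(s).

f(x) = x² - 5
Initial interval: [2.22, 3.06]

Iteration 1:
  c_1 = (2.220000 + 3.060000)/2 = 2.640000
  f(c_1) = f(2.640000) = 1.969600
  f(a) × f(c) < 0, new interval: [2.220000, 2.640000]
Iteration 2:
  c_2 = (2.220000 + 2.640000)/2 = 2.430000
  f(c_2) = f(2.430000) = 0.904900
  f(a) × f(c) < 0, new interval: [2.220000, 2.430000]
Iteration 3:
  c_3 = (2.220000 + 2.430000)/2 = 2.325000
  f(c_3) = f(2.325000) = 0.405625
  f(a) × f(c) < 0, new interval: [2.220000, 2.325000]
Iteration 4:
  c_4 = (2.220000 + 2.325000)/2 = 2.272500
  f(c_4) = f(2.272500) = 0.164256
  f(a) × f(c) < 0, new interval: [2.220000, 2.272500]
Iteration 5:
  c_5 = (2.220000 + 2.272500)/2 = 2.246250
  f(c_5) = f(2.246250) = 0.045639
  f(a) × f(c) < 0, new interval: [2.220000, 2.246250]
Iteration 6:
  c_6 = (2.220000 + 2.246250)/2 = 2.233125
  f(c_6) = f(2.233125) = -0.013153
  f(a) × f(c) ≥ 0, new interval: [2.233125, 2.246250]
Iteration 7:
  c_7 = (2.233125 + 2.246250)/2 = 2.239688
  f(c_7) = f(2.239688) = 0.016200
  f(a) × f(c) < 0, new interval: [2.233125, 2.239688]

After 7 iteration(s), the approximation is c_7 = 2.239688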